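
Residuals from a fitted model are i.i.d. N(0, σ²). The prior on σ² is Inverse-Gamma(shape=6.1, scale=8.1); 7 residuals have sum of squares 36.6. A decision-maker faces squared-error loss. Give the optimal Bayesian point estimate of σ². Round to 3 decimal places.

3.070

Posterior: Inverse-Gamma(shape = 6.1+7/2 = 9.6, scale = 8.1+36.6/2 = 26.4).
Mode = β/(α+1) = 26.4/10.6 = 2.491.
Mean = β/(α−1) = 26.4/8.6 = 3.070.
Squared-error loss ⇒ the optimal estimator is the posterior mean.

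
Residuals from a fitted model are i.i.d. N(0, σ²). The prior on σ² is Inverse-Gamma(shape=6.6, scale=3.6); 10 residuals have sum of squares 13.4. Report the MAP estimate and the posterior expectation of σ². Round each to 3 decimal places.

Posterior: Inverse-Gamma(shape = 6.6+10/2 = 11.6, scale = 3.6+13.4/2 = 10.3).
Mode = β/(α+1) = 10.3/12.6 = 0.817.
Mean = β/(α−1) = 10.3/10.6 = 0.972.

MAP = 0.817, posterior mean = 0.972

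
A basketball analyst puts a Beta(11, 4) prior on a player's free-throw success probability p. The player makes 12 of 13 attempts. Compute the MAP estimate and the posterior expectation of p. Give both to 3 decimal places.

Posterior: Beta(11+12, 4+1) = Beta(23, 5).
Mode = (23−1)/(23+5−2) = 22/26 = 0.846.
Mean = 23/(23+5) = 23/28 = 0.821.

p_MAP = 0.846, E[p|data] = 0.821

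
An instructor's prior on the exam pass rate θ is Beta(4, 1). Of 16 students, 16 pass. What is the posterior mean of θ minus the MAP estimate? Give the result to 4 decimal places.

Posterior: Beta(4+16, 1+0) = Beta(20, 1).
Since β = 1 ≤ 1 and α > 1, the Beta density is monotone increasing on [0,1]; the mode is at 1.
Mean = 20/(20+1) = 0.9524.
Difference = 0.9524 − 1.0000 = -0.0476.

-0.0476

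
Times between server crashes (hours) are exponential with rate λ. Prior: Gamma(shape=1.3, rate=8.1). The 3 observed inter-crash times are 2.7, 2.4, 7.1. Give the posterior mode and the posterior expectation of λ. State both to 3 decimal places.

MAP: 0.163. Posterior mean: 0.212.

Σ times = 12.2. Posterior: Gamma(shape = 1.3+3 = 4.3, rate = 8.1+12.2 = 20.3).
Mode = (α−1)/β = 3.3/20.3 = 0.163.
Mean = α/β = 4.3/20.3 = 0.212.
The mean is pulled above the mode by the posterior's right skew.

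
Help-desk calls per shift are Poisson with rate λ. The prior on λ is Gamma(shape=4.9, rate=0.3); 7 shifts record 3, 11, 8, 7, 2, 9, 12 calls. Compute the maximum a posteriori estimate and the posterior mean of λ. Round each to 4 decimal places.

Σ counts = 52. Posterior: Gamma(shape = 4.9+52 = 56.9, rate = 0.3+7 = 7.3).
Mode = (α−1)/β = 55.9/7.3 = 7.6575.
Mean = α/β = 56.9/7.3 = 7.7945.
Right-skewed posterior ⇒ mode < mean.

MAP = 7.6575, posterior mean = 7.7945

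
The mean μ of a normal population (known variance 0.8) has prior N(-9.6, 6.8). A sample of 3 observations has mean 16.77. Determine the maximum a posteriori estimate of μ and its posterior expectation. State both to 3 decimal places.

maximum a posteriori estimate = 15.775, posterior expectation = 15.775

Posterior for μ is Normal. Precision-weighted mean: (1/6.8·-9.6 + 3/0.8·16.77) / (1/6.8 + 3/0.8) = 15.775.
A Normal posterior is symmetric, so mode = mean.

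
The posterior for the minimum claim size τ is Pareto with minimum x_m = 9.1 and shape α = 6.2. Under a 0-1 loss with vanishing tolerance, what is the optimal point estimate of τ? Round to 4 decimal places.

9.1000

The Pareto density is strictly decreasing on [x_m, ∞), so the mode is x_m = 9.1000.
Mean = α·x_m/(α−1) = 6.2·9.1/5.2 = 10.8500.
This is the posterior mode — the MAP estimate.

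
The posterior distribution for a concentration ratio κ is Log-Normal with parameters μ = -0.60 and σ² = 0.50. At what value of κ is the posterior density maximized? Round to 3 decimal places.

0.333

Mode = exp(μ − σ²) = exp(-1.10) = 0.333.
Mean = exp(μ + σ²/2) = exp(-0.350) = 0.705.
This is the posterior mode — the MAP estimate.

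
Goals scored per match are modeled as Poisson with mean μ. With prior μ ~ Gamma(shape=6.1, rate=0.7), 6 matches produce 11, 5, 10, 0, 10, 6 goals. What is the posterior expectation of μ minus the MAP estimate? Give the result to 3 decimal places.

0.149

Σ counts = 42. Posterior: Gamma(shape = 6.1+42 = 48.1, rate = 0.7+6 = 6.7).
Mode = (α−1)/β = 47.1/6.7 = 7.030.
Mean = α/β = 48.1/6.7 = 7.179.
Difference = 7.179 − 7.030 = 0.149.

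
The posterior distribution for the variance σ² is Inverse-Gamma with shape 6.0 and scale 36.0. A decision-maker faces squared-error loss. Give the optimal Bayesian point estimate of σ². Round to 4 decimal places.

Mode = β/(α+1) = 36.0/7.0 = 5.1429.
Mean = β/(α−1) = 36.0/5.0 = 7.2000.
Squared-error loss ⇒ the optimal estimator is the posterior mean.

7.2000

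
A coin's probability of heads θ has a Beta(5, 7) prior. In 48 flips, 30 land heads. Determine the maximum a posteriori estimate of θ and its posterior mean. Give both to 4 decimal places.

Posterior: Beta(5+30, 7+18) = Beta(35, 25).
Mode = (35−1)/(35+25−2) = 34/58 = 0.5862.
Mean = 35/(35+25) = 35/60 = 0.5833.
Mode > mean: the posterior has a left tail.

θ_MAP = 0.5862, E[θ|data] = 0.5833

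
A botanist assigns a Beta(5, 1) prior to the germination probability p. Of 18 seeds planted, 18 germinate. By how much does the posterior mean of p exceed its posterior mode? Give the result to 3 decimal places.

Posterior: Beta(5+18, 1+0) = Beta(23, 1).
Since β = 1 ≤ 1 and α > 1, the Beta density is monotone increasing on [0,1]; the mode is at 1.
Mean = 23/(23+1) = 0.958.
Difference = 0.958 − 1.000 = -0.042.
Mode > mean: the posterior has a left tail.

-0.042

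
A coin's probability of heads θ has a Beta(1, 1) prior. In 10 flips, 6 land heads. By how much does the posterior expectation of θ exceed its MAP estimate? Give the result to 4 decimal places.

-0.0167

Posterior: Beta(1+6, 1+4) = Beta(7, 5).
Mode = (7−1)/(7+5−2) = 6/10 = 0.6000.
With a flat prior the MAP equals the MLE, 6/10.
Mean = 7/(7+5) = 7/12 = 0.5833.
Difference = 0.5833 − 0.6000 = -0.0167.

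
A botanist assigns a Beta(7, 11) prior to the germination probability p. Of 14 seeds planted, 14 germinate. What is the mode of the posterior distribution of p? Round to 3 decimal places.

Posterior: Beta(7+14, 11+0) = Beta(21, 11).
Mode = (21−1)/(21+11−2) = 20/30 = 0.667.
Mean = 21/(21+11) = 21/32 = 0.656.
This is the posterior mode — the MAP estimate.

0.667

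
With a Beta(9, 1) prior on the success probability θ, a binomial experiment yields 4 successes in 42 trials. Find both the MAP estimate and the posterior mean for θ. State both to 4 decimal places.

MAP: 0.2400. Posterior mean: 0.2500.

Posterior: Beta(9+4, 1+38) = Beta(13, 39).
Mode = (13−1)/(13+39−2) = 12/50 = 0.2400.
Mean = 13/(13+39) = 13/52 = 0.2500.
The posterior is right-skewed, so the mean exceeds the mode.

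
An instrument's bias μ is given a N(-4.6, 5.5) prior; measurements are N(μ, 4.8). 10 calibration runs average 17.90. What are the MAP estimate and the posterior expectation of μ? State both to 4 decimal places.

Posterior for μ is Normal. Precision-weighted mean: (1/5.5·-4.6 + 10/4.8·17.90) / (1/5.5 + 10/4.8) = 16.0940.
A Normal posterior is symmetric, so mode = mean.

MAP = 16.0940, posterior mean = 16.0940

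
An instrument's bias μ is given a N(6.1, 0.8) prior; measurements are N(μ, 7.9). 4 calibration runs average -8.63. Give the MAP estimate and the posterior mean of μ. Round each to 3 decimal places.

Posterior for μ is Normal. Precision-weighted mean: (1/0.8·6.1 + 4/7.9·-8.63) / (1/0.8 + 4/7.9) = 1.854.
A Normal posterior is symmetric, so mode = mean.

μ_MAP = 1.854, E[μ|data] = 1.854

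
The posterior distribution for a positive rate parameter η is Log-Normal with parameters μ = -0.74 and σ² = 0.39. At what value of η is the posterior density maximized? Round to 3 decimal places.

Mode = exp(μ − σ²) = exp(-1.13) = 0.323.
Mean = exp(μ + σ²/2) = exp(-0.545) = 0.580.
This is the posterior mode — the MAP estimate.

0.323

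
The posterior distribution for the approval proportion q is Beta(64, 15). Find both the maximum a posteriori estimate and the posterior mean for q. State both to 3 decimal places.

maximum a posteriori estimate = 0.818, posterior mean = 0.810

Mode = (64−1)/(64+15−2) = 63/77 = 0.818.
Mean = 64/(64+15) = 64/79 = 0.810.
The mean is pulled below the mode by the posterior's left skew.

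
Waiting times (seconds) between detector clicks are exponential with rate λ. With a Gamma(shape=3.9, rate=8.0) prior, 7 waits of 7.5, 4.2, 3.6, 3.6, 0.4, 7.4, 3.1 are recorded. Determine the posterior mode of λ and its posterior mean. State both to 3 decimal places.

MAP = 0.262, posterior mean = 0.288

Σ times = 29.8. Posterior: Gamma(shape = 3.9+7 = 10.9, rate = 8.0+29.8 = 37.8).
Mode = (α−1)/β = 9.9/37.8 = 0.262.
Mean = α/β = 10.9/37.8 = 0.288.
Mean > mode: the posterior has a right tail.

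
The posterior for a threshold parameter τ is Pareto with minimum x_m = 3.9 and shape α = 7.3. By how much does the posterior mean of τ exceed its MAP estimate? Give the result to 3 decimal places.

The Pareto density is strictly decreasing on [x_m, ∞), so the mode is x_m = 3.900.
Mean = α·x_m/(α−1) = 7.3·3.9/6.3 = 4.519.
Difference = 4.519 − 3.900 = 0.619.

0.619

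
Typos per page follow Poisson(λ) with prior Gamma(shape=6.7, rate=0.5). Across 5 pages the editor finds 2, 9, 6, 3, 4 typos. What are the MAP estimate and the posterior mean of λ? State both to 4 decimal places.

MAP = 5.4000; posterior mean = 5.5818

Σ counts = 24. Posterior: Gamma(shape = 6.7+24 = 30.7, rate = 0.5+5 = 5.5).
Mode = (α−1)/β = 29.7/5.5 = 5.4000.
Mean = α/β = 30.7/5.5 = 5.5818.
Mean > mode: the posterior has a right tail.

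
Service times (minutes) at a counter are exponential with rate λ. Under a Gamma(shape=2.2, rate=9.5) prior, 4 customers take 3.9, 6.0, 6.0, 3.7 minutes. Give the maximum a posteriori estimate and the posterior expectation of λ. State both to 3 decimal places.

Σ times = 19.6. Posterior: Gamma(shape = 2.2+4 = 6.2, rate = 9.5+19.6 = 29.1).
Mode = (α−1)/β = 5.2/29.1 = 0.179.
Mean = α/β = 6.2/29.1 = 0.213.

MAP: 0.179. Posterior mean: 0.213.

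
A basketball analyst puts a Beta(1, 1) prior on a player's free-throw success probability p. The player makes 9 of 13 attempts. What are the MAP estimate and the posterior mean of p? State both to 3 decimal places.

Posterior: Beta(1+9, 1+4) = Beta(10, 5).
Mode = (10−1)/(10+5−2) = 9/13 = 0.692.
Mean = 10/(10+5) = 10/15 = 0.667.
Mode > mean: the posterior has a left tail.

MAP = 0.692; posterior mean = 0.667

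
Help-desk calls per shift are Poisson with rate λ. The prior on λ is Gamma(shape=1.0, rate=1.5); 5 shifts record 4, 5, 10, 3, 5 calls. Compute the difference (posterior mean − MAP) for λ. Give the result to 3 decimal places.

Σ counts = 27. Posterior: Gamma(shape = 1.0+27 = 28.0, rate = 1.5+5 = 6.5).
Mode = (α−1)/β = 27.0/6.5 = 4.154.
Mean = α/β = 28.0/6.5 = 4.308.
Difference = 4.308 − 4.154 = 0.154.

0.154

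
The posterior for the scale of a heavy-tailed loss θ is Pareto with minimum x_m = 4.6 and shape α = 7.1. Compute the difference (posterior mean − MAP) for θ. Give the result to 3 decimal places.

The Pareto density is strictly decreasing on [x_m, ∞), so the mode is x_m = 4.600.
Mean = α·x_m/(α−1) = 7.1·4.6/6.1 = 5.354.
Difference = 5.354 − 4.600 = 0.754.

0.754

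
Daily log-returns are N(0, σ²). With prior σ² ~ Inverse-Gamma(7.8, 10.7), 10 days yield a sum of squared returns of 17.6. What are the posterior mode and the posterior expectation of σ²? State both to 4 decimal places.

Posterior: Inverse-Gamma(shape = 7.8+10/2 = 12.8, scale = 10.7+17.6/2 = 19.5).
Mode = β/(α+1) = 19.5/13.8 = 1.4130.
Mean = β/(α−1) = 19.5/11.8 = 1.6525.
The posterior is right-skewed, so the mean exceeds the mode.

MAP = 1.4130; posterior mean = 1.6525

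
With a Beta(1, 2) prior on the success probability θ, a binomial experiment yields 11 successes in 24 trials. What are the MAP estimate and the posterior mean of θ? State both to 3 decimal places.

Posterior: Beta(1+11, 2+13) = Beta(12, 15).
Mode = (12−1)/(12+15−2) = 11/25 = 0.440.
Mean = 12/(12+15) = 12/27 = 0.444.

MAP = 0.440; posterior mean = 0.444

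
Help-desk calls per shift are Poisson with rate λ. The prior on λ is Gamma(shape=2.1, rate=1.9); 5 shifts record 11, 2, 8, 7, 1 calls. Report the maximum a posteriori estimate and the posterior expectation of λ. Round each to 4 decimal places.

Σ counts = 29. Posterior: Gamma(shape = 2.1+29 = 31.1, rate = 1.9+5 = 6.9).
Mode = (α−1)/β = 30.1/6.9 = 4.3623.
Mean = α/β = 31.1/6.9 = 4.5072.
Right-skewed posterior ⇒ mode < mean.

maximum a posteriori estimate = 4.3623, posterior expectation = 4.5072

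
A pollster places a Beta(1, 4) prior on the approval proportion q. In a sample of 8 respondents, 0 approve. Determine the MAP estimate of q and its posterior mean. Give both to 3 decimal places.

Posterior: Beta(1+0, 4+8) = Beta(1, 12).
Since α = 1 ≤ 1 and β > 1, the Beta density is monotone decreasing on [0,1]; the mode is at 0.
Mean = 1/(1+12) = 0.077.

MAP estimate = 0.000, posterior mean = 0.077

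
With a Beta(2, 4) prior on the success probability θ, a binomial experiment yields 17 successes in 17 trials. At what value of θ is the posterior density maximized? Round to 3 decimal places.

Posterior: Beta(2+17, 4+0) = Beta(19, 4).
Mode = (19−1)/(19+4−2) = 18/21 = 0.857.
Mean = 19/(19+4) = 19/23 = 0.826.
This is the posterior mode — the MAP estimate.

0.857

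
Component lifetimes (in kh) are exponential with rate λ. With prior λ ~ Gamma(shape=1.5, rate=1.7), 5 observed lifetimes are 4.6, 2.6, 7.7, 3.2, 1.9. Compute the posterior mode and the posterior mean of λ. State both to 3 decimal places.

MAP = 0.253, posterior mean = 0.300

Σ times = 20.0. Posterior: Gamma(shape = 1.5+5 = 6.5, rate = 1.7+20.0 = 21.7).
Mode = (α−1)/β = 5.5/21.7 = 0.253.
Mean = α/β = 6.5/21.7 = 0.300.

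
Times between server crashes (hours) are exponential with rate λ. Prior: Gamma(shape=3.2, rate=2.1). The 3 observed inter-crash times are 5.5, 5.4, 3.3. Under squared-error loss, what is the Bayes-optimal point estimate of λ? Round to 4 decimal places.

0.3804

Σ times = 14.2. Posterior: Gamma(shape = 3.2+3 = 6.2, rate = 2.1+14.2 = 16.3).
Mode = (α−1)/β = 5.2/16.3 = 0.3190.
Mean = α/β = 6.2/16.3 = 0.3804.
Squared-error loss ⇒ the optimal estimator is the posterior mean.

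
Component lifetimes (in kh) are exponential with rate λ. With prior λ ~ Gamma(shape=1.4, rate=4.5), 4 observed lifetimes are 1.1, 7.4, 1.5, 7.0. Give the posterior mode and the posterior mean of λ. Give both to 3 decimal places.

Σ times = 17.0. Posterior: Gamma(shape = 1.4+4 = 5.4, rate = 4.5+17.0 = 21.5).
Mode = (α−1)/β = 4.4/21.5 = 0.205.
Mean = α/β = 5.4/21.5 = 0.251.
Mean > mode: the posterior has a right tail.

MAP: 0.205. Posterior mean: 0.251.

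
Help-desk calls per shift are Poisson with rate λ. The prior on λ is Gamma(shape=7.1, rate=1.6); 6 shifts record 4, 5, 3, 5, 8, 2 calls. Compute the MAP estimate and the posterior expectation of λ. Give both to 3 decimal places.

Σ counts = 27. Posterior: Gamma(shape = 7.1+27 = 34.1, rate = 1.6+6 = 7.6).
Mode = (α−1)/β = 33.1/7.6 = 4.355.
Mean = α/β = 34.1/7.6 = 4.487.

MAP = 4.355; posterior mean = 4.487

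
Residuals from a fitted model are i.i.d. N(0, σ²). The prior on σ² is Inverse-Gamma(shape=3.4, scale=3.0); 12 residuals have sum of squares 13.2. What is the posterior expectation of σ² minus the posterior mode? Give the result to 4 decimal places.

Posterior: Inverse-Gamma(shape = 3.4+12/2 = 9.4, scale = 3.0+13.2/2 = 9.6).
Mode = β/(α+1) = 9.6/10.4 = 0.9231.
Mean = β/(α−1) = 9.6/8.4 = 1.1429.
Difference = 1.1429 − 0.9231 = 0.2198.

0.2198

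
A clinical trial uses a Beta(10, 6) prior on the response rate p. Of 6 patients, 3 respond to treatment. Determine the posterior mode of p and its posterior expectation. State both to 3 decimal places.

Posterior: Beta(10+3, 6+3) = Beta(13, 9).
Mode = (13−1)/(13+9−2) = 12/20 = 0.600.
Mean = 13/(13+9) = 13/22 = 0.591.

p_MAP = 0.600, E[p|data] = 0.591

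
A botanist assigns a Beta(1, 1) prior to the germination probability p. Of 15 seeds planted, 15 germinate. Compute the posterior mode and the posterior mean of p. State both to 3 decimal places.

p_MAP = 1.000, E[p|data] = 0.941

Posterior: Beta(1+15, 1+0) = Beta(16, 1).
Since β = 1 ≤ 1 and α > 1, the Beta density is monotone increasing on [0,1]; the mode is at 1.
Mean = 16/(16+1) = 0.941.
Mode > mean: the posterior has a left tail.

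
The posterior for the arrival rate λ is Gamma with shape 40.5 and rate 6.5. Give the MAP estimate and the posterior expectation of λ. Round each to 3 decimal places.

Mode = (α−1)/β = 39.5/6.5 = 6.077.
Mean = α/β = 40.5/6.5 = 6.231.

MAP estimate = 6.077, posterior expectation = 6.231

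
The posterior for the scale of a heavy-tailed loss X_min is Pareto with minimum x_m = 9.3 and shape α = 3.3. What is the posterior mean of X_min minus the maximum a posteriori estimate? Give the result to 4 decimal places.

4.0435

The Pareto density is strictly decreasing on [x_m, ∞), so the mode is x_m = 9.3000.
Mean = α·x_m/(α−1) = 3.3·9.3/2.3 = 13.3435.
Difference = 13.3435 − 9.3000 = 4.0435.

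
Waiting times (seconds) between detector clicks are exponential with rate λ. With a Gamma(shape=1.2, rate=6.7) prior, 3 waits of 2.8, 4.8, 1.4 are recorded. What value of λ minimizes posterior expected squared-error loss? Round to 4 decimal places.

0.2675

Σ times = 9.0. Posterior: Gamma(shape = 1.2+3 = 4.2, rate = 6.7+9.0 = 15.7).
Mode = (α−1)/β = 3.2/15.7 = 0.2038.
Mean = α/β = 4.2/15.7 = 0.2675.
Squared-error loss ⇒ the optimal estimator is the posterior mean.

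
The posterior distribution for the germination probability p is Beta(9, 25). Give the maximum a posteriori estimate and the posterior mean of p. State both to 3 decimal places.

MAP = 0.250; posterior mean = 0.265

Mode = (9−1)/(9+25−2) = 8/32 = 0.250.
Mean = 9/(9+25) = 9/34 = 0.265.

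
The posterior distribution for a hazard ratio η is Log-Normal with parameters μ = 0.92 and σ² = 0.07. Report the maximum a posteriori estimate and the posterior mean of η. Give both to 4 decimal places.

η_MAP = 2.3396, E[η|data] = 2.5987

Mode = exp(μ − σ²) = exp(0.85) = 2.3396.
Mean = exp(μ + σ²/2) = exp(0.955) = 2.5987.
Mean > mode: the posterior has a right tail.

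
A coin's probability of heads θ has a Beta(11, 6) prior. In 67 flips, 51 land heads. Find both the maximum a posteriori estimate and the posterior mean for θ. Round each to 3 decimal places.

maximum a posteriori estimate = 0.744, posterior mean = 0.738

Posterior: Beta(11+51, 6+16) = Beta(62, 22).
Mode = (62−1)/(62+22−2) = 61/82 = 0.744.
Mean = 62/(62+22) = 62/84 = 0.738.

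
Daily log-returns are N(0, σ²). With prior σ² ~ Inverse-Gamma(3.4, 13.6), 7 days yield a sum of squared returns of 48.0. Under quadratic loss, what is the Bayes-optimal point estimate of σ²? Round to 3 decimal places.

6.373

Posterior: Inverse-Gamma(shape = 3.4+7/2 = 6.9, scale = 13.6+48.0/2 = 37.6).
Mode = β/(α+1) = 37.6/7.9 = 4.759.
Mean = β/(α−1) = 37.6/5.9 = 6.373.
Quadratic loss ⇒ the optimal estimator is the posterior mean.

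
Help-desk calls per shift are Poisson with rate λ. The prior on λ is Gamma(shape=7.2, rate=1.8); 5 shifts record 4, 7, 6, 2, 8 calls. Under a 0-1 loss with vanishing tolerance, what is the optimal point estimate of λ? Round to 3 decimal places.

Σ counts = 27. Posterior: Gamma(shape = 7.2+27 = 34.2, rate = 1.8+5 = 6.8).
Mode = (α−1)/β = 33.2/6.8 = 4.882.
Mean = α/β = 34.2/6.8 = 5.029.
This is the posterior mode — the MAP estimate.

4.882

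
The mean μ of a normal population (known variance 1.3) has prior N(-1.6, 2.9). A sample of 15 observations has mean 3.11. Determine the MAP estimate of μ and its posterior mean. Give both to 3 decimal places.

Posterior for μ is Normal. Precision-weighted mean: (1/2.9·-1.6 + 15/1.3·3.11) / (1/2.9 + 15/1.3) = 2.973.
A Normal posterior is symmetric, so mode = mean.

MAP = 2.973; posterior mean = 2.973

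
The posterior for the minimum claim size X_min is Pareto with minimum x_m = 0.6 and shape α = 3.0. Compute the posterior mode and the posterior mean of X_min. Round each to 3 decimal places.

The Pareto density is strictly decreasing on [x_m, ∞), so the mode is x_m = 0.600.
Mean = α·x_m/(α−1) = 3.0·0.6/2.0 = 0.900.

X_min_MAP = 0.600, E[X_min|data] = 0.900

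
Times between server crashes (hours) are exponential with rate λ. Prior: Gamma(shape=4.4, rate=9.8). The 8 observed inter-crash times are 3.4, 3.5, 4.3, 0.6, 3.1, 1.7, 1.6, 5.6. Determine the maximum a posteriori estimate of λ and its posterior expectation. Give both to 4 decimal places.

λ_MAP = 0.3393, E[λ|data] = 0.3690

Σ times = 23.8. Posterior: Gamma(shape = 4.4+8 = 12.4, rate = 9.8+23.8 = 33.6).
Mode = (α−1)/β = 11.4/33.6 = 0.3393.
Mean = α/β = 12.4/33.6 = 0.3690.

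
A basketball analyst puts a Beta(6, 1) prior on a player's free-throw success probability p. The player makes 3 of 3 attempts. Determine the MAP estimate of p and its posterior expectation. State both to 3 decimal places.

Posterior: Beta(6+3, 1+0) = Beta(9, 1).
Since β = 1 ≤ 1 and α > 1, the Beta density is monotone increasing on [0,1]; the mode is at 1.
Mean = 9/(9+1) = 0.900.

p_MAP = 1.000, E[p|data] = 0.900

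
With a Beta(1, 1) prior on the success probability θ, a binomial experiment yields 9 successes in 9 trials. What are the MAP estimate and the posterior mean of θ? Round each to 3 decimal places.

Posterior: Beta(1+9, 1+0) = Beta(10, 1).
Since β = 1 ≤ 1 and α > 1, the Beta density is monotone increasing on [0,1]; the mode is at 1.
Mean = 10/(10+1) = 0.909.

θ_MAP = 1.000, E[θ|data] = 0.909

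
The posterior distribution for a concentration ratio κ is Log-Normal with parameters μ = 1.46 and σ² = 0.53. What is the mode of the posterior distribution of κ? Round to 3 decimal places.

2.535

Mode = exp(μ − σ²) = exp(0.93) = 2.535.
Mean = exp(μ + σ²/2) = exp(1.725) = 5.613.
This is the posterior mode — the MAP estimate.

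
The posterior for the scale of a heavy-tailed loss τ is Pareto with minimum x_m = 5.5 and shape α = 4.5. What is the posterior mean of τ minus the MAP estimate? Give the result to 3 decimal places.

1.571

The Pareto density is strictly decreasing on [x_m, ∞), so the mode is x_m = 5.500.
Mean = α·x_m/(α−1) = 4.5·5.5/3.5 = 7.071.
Difference = 7.071 − 5.500 = 1.571.
Mean > mode: the posterior has a right tail.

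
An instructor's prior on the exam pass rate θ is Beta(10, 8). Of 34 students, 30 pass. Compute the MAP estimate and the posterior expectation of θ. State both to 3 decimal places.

θ_MAP = 0.780, E[θ|data] = 0.769

Posterior: Beta(10+30, 8+4) = Beta(40, 12).
Mode = (40−1)/(40+12−2) = 39/50 = 0.780.
Mean = 40/(40+12) = 40/52 = 0.769.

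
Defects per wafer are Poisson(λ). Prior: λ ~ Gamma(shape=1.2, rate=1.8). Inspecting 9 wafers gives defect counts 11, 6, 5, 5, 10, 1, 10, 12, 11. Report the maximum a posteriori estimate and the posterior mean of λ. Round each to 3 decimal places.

MAP = 6.593, posterior mean = 6.685

Σ counts = 71. Posterior: Gamma(shape = 1.2+71 = 72.2, rate = 1.8+9 = 10.8).
Mode = (α−1)/β = 71.2/10.8 = 6.593.
Mean = α/β = 72.2/10.8 = 6.685.
The mean is pulled above the mode by the posterior's right skew.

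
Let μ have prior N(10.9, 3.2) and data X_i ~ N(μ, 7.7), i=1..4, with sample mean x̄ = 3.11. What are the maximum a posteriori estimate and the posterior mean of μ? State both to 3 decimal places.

Posterior for μ is Normal. Precision-weighted mean: (1/3.2·10.9 + 4/7.7·3.11) / (1/3.2 + 4/7.7) = 6.036.
A Normal posterior is symmetric, so mode = mean.

MAP = 6.036; posterior mean = 6.036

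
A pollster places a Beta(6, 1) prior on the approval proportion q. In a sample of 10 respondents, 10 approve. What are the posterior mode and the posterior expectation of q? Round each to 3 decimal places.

Posterior: Beta(6+10, 1+0) = Beta(16, 1).
Since β = 1 ≤ 1 and α > 1, the Beta density is monotone increasing on [0,1]; the mode is at 1.
Mean = 16/(16+1) = 0.941.

MAP = 1.000, posterior mean = 0.941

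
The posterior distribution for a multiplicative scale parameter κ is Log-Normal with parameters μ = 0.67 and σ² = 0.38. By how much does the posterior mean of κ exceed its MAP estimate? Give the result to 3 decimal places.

Mode = exp(μ − σ²) = exp(0.29) = 1.336.
Mean = exp(μ + σ²/2) = exp(0.860) = 2.363.
Difference = 2.363 − 1.336 = 1.027.

1.027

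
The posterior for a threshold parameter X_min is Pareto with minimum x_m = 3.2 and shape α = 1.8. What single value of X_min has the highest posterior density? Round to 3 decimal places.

The Pareto density is strictly decreasing on [x_m, ∞), so the mode is x_m = 3.200.
Mean = α·x_m/(α−1) = 1.8·3.2/0.8 = 7.200.
This is the posterior mode — the MAP estimate.

3.200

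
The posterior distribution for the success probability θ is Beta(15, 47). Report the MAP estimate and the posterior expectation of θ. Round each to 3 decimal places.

Mode = (15−1)/(15+47−2) = 14/60 = 0.233.
Mean = 15/(15+47) = 15/62 = 0.242.

MAP estimate = 0.233, posterior expectation = 0.242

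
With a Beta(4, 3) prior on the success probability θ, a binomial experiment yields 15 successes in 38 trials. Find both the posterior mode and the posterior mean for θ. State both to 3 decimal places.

Posterior: Beta(4+15, 3+23) = Beta(19, 26).
Mode = (19−1)/(19+26−2) = 18/43 = 0.419.
Mean = 19/(19+26) = 19/45 = 0.422.
The posterior is right-skewed, so the mean exceeds the mode.

MAP = 0.419, posterior mean = 0.422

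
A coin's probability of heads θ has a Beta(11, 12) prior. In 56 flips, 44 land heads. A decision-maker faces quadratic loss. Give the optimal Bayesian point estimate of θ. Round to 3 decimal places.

0.696

Posterior: Beta(11+44, 12+12) = Beta(55, 24).
Mode = (55−1)/(55+24−2) = 54/77 = 0.701.
Mean = 55/(55+24) = 55/79 = 0.696.
Quadratic loss ⇒ the optimal estimator is the posterior mean.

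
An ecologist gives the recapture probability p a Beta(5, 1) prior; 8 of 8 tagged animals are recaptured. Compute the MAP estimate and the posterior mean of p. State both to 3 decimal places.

Posterior: Beta(5+8, 1+0) = Beta(13, 1).
Since β = 1 ≤ 1 and α > 1, the Beta density is monotone increasing on [0,1]; the mode is at 1.
Mean = 13/(13+1) = 0.929.
Left-skewed posterior ⇒ mean < mode.

MAP = 1.000, posterior mean = 0.929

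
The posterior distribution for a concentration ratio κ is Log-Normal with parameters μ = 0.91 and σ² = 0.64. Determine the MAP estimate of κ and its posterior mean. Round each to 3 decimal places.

Mode = exp(μ − σ²) = exp(0.27) = 1.310.
Mean = exp(μ + σ²/2) = exp(1.230) = 3.421.
The posterior is right-skewed, so the mean exceeds the mode.

κ_MAP = 1.310, E[κ|data] = 3.421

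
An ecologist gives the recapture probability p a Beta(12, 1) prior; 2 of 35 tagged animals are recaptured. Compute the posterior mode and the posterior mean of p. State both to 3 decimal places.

p_MAP = 0.283, E[p|data] = 0.292

Posterior: Beta(12+2, 1+33) = Beta(14, 34).
Mode = (14−1)/(14+34−2) = 13/46 = 0.283.
Mean = 14/(14+34) = 14/48 = 0.292.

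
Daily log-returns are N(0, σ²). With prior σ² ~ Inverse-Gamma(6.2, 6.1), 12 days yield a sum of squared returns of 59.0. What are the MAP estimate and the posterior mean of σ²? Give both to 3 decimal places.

MAP: 2.697. Posterior mean: 3.179.

Posterior: Inverse-Gamma(shape = 6.2+12/2 = 12.2, scale = 6.1+59.0/2 = 35.6).
Mode = β/(α+1) = 35.6/13.2 = 2.697.
Mean = β/(α−1) = 35.6/11.2 = 3.179.
The mean is pulled above the mode by the posterior's right skew.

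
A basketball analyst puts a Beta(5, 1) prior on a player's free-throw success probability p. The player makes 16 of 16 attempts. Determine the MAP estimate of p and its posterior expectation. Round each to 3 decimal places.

MAP = 1.000, posterior mean = 0.955

Posterior: Beta(5+16, 1+0) = Beta(21, 1).
Since β = 1 ≤ 1 and α > 1, the Beta density is monotone increasing on [0,1]; the mode is at 1.
Mean = 21/(21+1) = 0.955.
The posterior is left-skewed, so the mode exceeds the mean.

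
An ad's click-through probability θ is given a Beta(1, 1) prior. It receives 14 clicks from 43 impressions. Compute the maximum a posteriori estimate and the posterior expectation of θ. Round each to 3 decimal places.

MAP: 0.326. Posterior mean: 0.333.

Posterior: Beta(1+14, 1+29) = Beta(15, 30).
Mode = (15−1)/(15+30−2) = 14/43 = 0.326.
With a flat prior the MAP equals the MLE, 14/43.
Mean = 15/(15+30) = 15/45 = 0.333.
The mean is pulled above the mode by the posterior's right skew.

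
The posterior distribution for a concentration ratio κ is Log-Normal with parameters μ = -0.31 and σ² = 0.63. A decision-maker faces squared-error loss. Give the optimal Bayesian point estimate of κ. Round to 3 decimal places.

1.005

Mode = exp(μ − σ²) = exp(-0.94) = 0.391.
Mean = exp(μ + σ²/2) = exp(0.005) = 1.005.
Squared-error loss ⇒ the optimal estimator is the posterior mean.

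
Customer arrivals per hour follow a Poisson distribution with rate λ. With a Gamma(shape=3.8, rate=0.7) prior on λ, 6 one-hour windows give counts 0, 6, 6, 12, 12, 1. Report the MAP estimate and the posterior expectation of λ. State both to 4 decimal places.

MAP = 5.9403, posterior mean = 6.0896

Σ counts = 37. Posterior: Gamma(shape = 3.8+37 = 40.8, rate = 0.7+6 = 6.7).
Mode = (α−1)/β = 39.8/6.7 = 5.9403.
Mean = α/β = 40.8/6.7 = 6.0896.
Mean > mode: the posterior has a right tail.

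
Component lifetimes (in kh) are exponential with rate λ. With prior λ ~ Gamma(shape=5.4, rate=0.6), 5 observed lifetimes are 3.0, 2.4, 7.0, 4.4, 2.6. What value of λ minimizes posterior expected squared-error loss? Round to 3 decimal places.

0.520

Σ times = 19.4. Posterior: Gamma(shape = 5.4+5 = 10.4, rate = 0.6+19.4 = 20.0).
Mode = (α−1)/β = 9.4/20.0 = 0.470.
Mean = α/β = 10.4/20.0 = 0.520.
Squared-error loss ⇒ the optimal estimator is the posterior mean.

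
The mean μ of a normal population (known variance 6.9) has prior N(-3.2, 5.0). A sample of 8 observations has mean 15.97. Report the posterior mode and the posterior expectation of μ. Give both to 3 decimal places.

Posterior for μ is Normal. Precision-weighted mean: (1/5.0·-3.2 + 8/6.9·15.97) / (1/5.0 + 8/6.9) = 13.150.
A Normal posterior is symmetric, so mode = mean.

MAP: 13.150. Posterior mean: 13.150.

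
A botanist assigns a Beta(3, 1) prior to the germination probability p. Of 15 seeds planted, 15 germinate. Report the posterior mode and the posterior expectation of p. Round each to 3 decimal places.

Posterior: Beta(3+15, 1+0) = Beta(18, 1).
Since β = 1 ≤ 1 and α > 1, the Beta density is monotone increasing on [0,1]; the mode is at 1.
Mean = 18/(18+1) = 0.947.

MAP = 1.000, posterior mean = 0.947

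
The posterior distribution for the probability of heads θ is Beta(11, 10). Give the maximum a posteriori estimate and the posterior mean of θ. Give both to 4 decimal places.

MAP = 0.5263, posterior mean = 0.5238

Mode = (11−1)/(11+10−2) = 10/19 = 0.5263.
Mean = 11/(11+10) = 11/21 = 0.5238.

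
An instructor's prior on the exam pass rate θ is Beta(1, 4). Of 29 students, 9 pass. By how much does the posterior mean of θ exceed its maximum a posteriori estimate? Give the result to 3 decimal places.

Posterior: Beta(1+9, 4+20) = Beta(10, 24).
Mode = (10−1)/(10+24−2) = 9/32 = 0.281.
Mean = 10/(10+24) = 10/34 = 0.294.
Difference = 0.294 − 0.281 = 0.013.

0.013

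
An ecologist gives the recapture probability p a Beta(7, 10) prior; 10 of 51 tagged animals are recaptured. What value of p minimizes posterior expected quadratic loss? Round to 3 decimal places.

Posterior: Beta(7+10, 10+41) = Beta(17, 51).
Mode = (17−1)/(17+51−2) = 16/66 = 0.242.
Mean = 17/(17+51) = 17/68 = 0.250.
Quadratic loss ⇒ the optimal estimator is the posterior mean.

0.250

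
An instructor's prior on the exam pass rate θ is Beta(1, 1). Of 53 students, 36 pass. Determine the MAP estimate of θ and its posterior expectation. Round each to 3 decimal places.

Posterior: Beta(1+36, 1+17) = Beta(37, 18).
Mode = (37−1)/(37+18−2) = 36/53 = 0.679.
With a flat prior the MAP equals the MLE, 36/53.
Mean = 37/(37+18) = 37/55 = 0.673.

θ_MAP = 0.679, E[θ|data] = 0.673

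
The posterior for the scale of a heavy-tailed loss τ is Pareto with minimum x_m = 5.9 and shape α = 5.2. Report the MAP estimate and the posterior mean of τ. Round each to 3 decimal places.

The Pareto density is strictly decreasing on [x_m, ∞), so the mode is x_m = 5.900.
Mean = α·x_m/(α−1) = 5.2·5.9/4.2 = 7.305.
Mean > mode: the posterior has a right tail.

τ_MAP = 5.900, E[τ|data] = 7.305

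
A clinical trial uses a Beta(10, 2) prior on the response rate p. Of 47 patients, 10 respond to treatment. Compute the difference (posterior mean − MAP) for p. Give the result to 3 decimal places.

0.006

Posterior: Beta(10+10, 2+37) = Beta(20, 39).
Mode = (20−1)/(20+39−2) = 19/57 = 0.333.
Mean = 20/(20+39) = 20/59 = 0.339.
Difference = 0.339 − 0.333 = 0.006.
The posterior is right-skewed, so the mean exceeds the mode.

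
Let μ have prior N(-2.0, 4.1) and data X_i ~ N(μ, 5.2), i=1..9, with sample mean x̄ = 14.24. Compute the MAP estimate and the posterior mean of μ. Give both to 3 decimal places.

MAP = 12.234, posterior mean = 12.234

Posterior for μ is Normal. Precision-weighted mean: (1/4.1·-2.0 + 9/5.2·14.24) / (1/4.1 + 9/5.2) = 12.234.
A Normal posterior is symmetric, so mode = mean.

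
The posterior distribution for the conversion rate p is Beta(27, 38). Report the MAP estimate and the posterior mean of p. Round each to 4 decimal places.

Mode = (27−1)/(27+38−2) = 26/63 = 0.4127.
Mean = 27/(27+38) = 27/65 = 0.4154.
Mean > mode: the posterior has a right tail.

MAP: 0.4127. Posterior mean: 0.4154.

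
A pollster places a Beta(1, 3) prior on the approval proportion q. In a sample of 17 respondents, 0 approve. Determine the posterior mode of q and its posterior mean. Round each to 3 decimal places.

MAP = 0.000; posterior mean = 0.048

Posterior: Beta(1+0, 3+17) = Beta(1, 20).
Since α = 1 ≤ 1 and β > 1, the Beta density is monotone decreasing on [0,1]; the mode is at 0.
Mean = 1/(1+20) = 0.048.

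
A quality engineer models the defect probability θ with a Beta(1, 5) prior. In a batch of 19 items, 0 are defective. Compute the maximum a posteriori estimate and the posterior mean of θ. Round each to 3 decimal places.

maximum a posteriori estimate = 0.000, posterior mean = 0.040

Posterior: Beta(1+0, 5+19) = Beta(1, 24).
Since α = 1 ≤ 1 and β > 1, the Beta density is monotone decreasing on [0,1]; the mode is at 0.
Mean = 1/(1+24) = 0.040.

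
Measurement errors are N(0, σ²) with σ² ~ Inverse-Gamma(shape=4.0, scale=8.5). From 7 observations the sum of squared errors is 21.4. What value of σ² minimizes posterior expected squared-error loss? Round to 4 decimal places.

2.9538

Posterior: Inverse-Gamma(shape = 4.0+7/2 = 7.5, scale = 8.5+21.4/2 = 19.2).
Mode = β/(α+1) = 19.2/8.5 = 2.2588.
Mean = β/(α−1) = 19.2/6.5 = 2.9538.
Squared-error loss ⇒ the optimal estimator is the posterior mean.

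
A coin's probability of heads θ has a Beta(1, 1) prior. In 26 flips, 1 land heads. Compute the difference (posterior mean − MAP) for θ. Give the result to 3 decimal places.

Posterior: Beta(1+1, 1+25) = Beta(2, 26).
Mode = (2−1)/(2+26−2) = 1/26 = 0.038.
Mean = 2/(2+26) = 2/28 = 0.071.
Difference = 0.071 − 0.038 = 0.033.
The mean is pulled above the mode by the posterior's right skew.

0.033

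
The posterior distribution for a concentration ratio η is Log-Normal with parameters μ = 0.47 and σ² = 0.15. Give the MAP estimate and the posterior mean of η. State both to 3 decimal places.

MAP estimate = 1.377, posterior mean = 1.725

Mode = exp(μ − σ²) = exp(0.32) = 1.377.
Mean = exp(μ + σ²/2) = exp(0.545) = 1.725.
Mean > mode: the posterior has a right tail.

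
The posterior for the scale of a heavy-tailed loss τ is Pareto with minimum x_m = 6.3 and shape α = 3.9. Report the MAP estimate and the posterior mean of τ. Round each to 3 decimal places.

The Pareto density is strictly decreasing on [x_m, ∞), so the mode is x_m = 6.300.
Mean = α·x_m/(α−1) = 3.9·6.3/2.9 = 8.472.
The mean is pulled above the mode by the posterior's right skew.

MAP estimate = 6.300, posterior mean = 8.472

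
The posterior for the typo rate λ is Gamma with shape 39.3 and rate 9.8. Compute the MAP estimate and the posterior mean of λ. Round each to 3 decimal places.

λ_MAP = 3.908, E[λ|data] = 4.010

Mode = (α−1)/β = 38.3/9.8 = 3.908.
Mean = α/β = 39.3/9.8 = 4.010.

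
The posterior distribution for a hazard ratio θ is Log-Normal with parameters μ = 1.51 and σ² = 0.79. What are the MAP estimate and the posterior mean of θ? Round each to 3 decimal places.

Mode = exp(μ − σ²) = exp(0.72) = 2.054.
Mean = exp(μ + σ²/2) = exp(1.905) = 6.719.

MAP = 2.054, posterior mean = 6.719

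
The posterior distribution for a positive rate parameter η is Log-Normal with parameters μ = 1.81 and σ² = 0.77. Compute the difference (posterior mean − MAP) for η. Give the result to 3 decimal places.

6.151

Mode = exp(μ − σ²) = exp(1.04) = 2.829.
Mean = exp(μ + σ²/2) = exp(2.195) = 8.980.
Difference = 8.980 − 2.829 = 6.151.
Mean > mode: the posterior has a right tail.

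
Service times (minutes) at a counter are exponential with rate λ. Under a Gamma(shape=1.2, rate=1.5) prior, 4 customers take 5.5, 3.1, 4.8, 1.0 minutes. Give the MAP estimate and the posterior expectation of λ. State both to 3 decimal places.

MAP estimate = 0.264, posterior expectation = 0.327

Σ times = 14.4. Posterior: Gamma(shape = 1.2+4 = 5.2, rate = 1.5+14.4 = 15.9).
Mode = (α−1)/β = 4.2/15.9 = 0.264.
Mean = α/β = 5.2/15.9 = 0.327.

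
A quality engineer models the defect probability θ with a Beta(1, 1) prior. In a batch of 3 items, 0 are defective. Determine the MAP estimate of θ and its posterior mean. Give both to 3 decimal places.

Posterior: Beta(1+0, 1+3) = Beta(1, 4).
Since α = 1 ≤ 1 and β > 1, the Beta density is monotone decreasing on [0,1]; the mode is at 0.
Mean = 1/(1+4) = 0.200.
The mean is pulled above the mode by the posterior's right skew.

θ_MAP = 0.000, E[θ|data] = 0.200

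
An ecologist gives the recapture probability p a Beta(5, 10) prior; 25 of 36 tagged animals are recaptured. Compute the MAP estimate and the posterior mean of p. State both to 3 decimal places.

Posterior: Beta(5+25, 10+11) = Beta(30, 21).
Mode = (30−1)/(30+21−2) = 29/49 = 0.592.
Mean = 30/(30+21) = 30/51 = 0.588.
Left-skewed posterior ⇒ mean < mode.

MAP: 0.592. Posterior mean: 0.588.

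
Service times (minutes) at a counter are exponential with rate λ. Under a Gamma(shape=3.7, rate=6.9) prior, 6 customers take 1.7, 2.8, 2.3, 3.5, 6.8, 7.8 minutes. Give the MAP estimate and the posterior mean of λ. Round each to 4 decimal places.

MAP = 0.2736; posterior mean = 0.3050

Σ times = 24.9. Posterior: Gamma(shape = 3.7+6 = 9.7, rate = 6.9+24.9 = 31.8).
Mode = (α−1)/β = 8.7/31.8 = 0.2736.
Mean = α/β = 9.7/31.8 = 0.3050.
Mean > mode: the posterior has a right tail.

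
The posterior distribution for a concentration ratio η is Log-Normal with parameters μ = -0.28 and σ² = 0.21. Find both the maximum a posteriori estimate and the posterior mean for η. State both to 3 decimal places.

η_MAP = 0.613, E[η|data] = 0.839

Mode = exp(μ − σ²) = exp(-0.49) = 0.613.
Mean = exp(μ + σ²/2) = exp(-0.175) = 0.839.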